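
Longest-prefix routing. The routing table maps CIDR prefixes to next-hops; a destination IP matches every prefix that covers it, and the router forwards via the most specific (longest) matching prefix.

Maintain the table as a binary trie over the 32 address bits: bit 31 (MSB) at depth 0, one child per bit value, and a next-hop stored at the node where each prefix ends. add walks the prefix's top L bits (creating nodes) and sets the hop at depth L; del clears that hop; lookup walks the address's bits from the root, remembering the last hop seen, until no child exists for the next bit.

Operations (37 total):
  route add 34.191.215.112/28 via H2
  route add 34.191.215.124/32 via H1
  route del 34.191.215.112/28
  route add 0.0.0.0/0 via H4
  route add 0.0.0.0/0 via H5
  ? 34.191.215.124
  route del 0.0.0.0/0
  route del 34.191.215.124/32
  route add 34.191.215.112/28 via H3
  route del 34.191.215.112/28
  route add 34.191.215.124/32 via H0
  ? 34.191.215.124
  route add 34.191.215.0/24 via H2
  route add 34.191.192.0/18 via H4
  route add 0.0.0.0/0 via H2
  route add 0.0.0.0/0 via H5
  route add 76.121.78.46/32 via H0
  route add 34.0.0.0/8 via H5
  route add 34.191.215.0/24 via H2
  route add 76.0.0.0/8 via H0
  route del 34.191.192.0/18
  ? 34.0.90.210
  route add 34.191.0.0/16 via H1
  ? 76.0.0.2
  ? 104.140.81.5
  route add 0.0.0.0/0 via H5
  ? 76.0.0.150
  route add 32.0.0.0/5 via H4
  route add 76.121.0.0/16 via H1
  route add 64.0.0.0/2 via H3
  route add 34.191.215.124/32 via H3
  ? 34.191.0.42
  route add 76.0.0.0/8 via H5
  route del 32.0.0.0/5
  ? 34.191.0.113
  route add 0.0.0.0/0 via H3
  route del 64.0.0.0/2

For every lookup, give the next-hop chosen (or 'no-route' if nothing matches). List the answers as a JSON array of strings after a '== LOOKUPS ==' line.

Process each operation:
  + 34.191.215.112/28 (H2) depth=28
  + 34.191.215.124/32 (H1) depth=32
  del 34.191.215.112/28 (clear depth 28)
  + 0.0.0.0/0 (H4) depth=0
  + 0.0.0.0/0 (H5) depth=0
  lookup 34.191.215.124: bits 00100010101111111101011101111100 walk d0:H5→d1:-→d2:-→d3:-→d4:-→d5:-→d6:-→d7:-→d8:-→d9:-→d10:-→d11:-→d12:-→d13:-→d14:-→d15:-→d16:-→d17:-→d18:-→d19:-→d20:-→d21:-→d22:-→d23:-→d24:-→d25:-→d26:-→d27:-→d28:-→d29:-→d30:-→d31:-→d32:H1 -> H1
  del 0.0.0.0/0 (clear depth 0)
  del 34.191.215.124/32 (clear depth 32)
  + 34.191.215.112/28 (H3) depth=28
  del 34.191.215.112/28 (clear depth 28)
  + 34.191.215.124/32 (H0) depth=32
  lookup 34.191.215.124: bits 00100010101111111101011101111100 walk d0:-→d1:-→d2:-→d3:-→d4:-→d5:-→d6:-→d7:-→d8:-→d9:-→d10:-→d11:-→d12:-→d13:-→d14:-→d15:-→d16:-→d17:-→d18:-→d19:-→d20:-→d21:-→d22:-→d23:-→d24:-→d25:-→d26:-→d27:-→d28:-→d29:-→d30:-→d31:-→d32:H0 -> H0
  + 34.191.215.0/24 (H2) depth=24
  + 34.191.192.0/18 (H4) depth=18
  + 0.0.0.0/0 (H2) depth=0
  + 0.0.0.0/0 (H5) depth=0
  + 76.121.78.46/32 (H0) depth=32
  + 34.0.0.0/8 (H5) depth=8
  + 34.191.215.0/24 (H2) depth=24
  + 76.0.0.0/8 (H0) depth=8
  del 34.191.192.0/18 (clear depth 18)
  lookup 34.0.90.210: bits 00100010 walk d0:H5→d1:-→d2:-→d3:-→d4:-→d5:-→d6:-→d7:-→d8:H5 -> H5
  + 34.191.0.0/16 (H1) depth=16
  lookup 76.0.0.2: bits 010011000 walk d0:H5→d1:-→d2:-→d3:-→d4:-→d5:-→d6:-→d7:-→d8:H0→d9:- -> H0
  lookup 104.140.81.5: bits 01 walk d0:H5→d1:-→d2:- -> H5
  + 0.0.0.0/0 (H5) depth=0
  lookup 76.0.0.150: bits 010011000 walk d0:H5→d1:-→d2:-→d3:-→d4:-→d5:-→d6:-→d7:-→d8:H0→d9:- -> H0
  + 32.0.0.0/5 (H4) depth=5
  + 76.121.0.0/16 (H1) depth=16
  + 64.0.0.0/2 (H3) depth=2
  + 34.191.215.124/32 (H3) depth=32
  lookup 34.191.0.42: bits 0010001010111111 walk d0:H5→d1:-→d2:-→d3:-→d4:-→d5:H4→d6:-→d7:-→d8:H5→d9:-→d10:-→d11:-→d12:-→d13:-→d14:-→d15:-→d16:H1 -> H1
  + 76.0.0.0/8 (H5) depth=8
  del 32.0.0.0/5 (clear depth 5)
  lookup 34.191.0.113: bits 0010001010111111 walk d0:H5→d1:-→d2:-→d3:-→d4:-→d5:-→d6:-→d7:-→d8:H5→d9:-→d10:-→d11:-→d12:-→d13:-→d14:-→d15:-→d16:H1 -> H1
  + 0.0.0.0/0 (H3) depth=0
  del 64.0.0.0/2 (clear depth 2)

== LOOKUPS ==
["H1","H0","H5","H0","H5","H0","H1","H1"]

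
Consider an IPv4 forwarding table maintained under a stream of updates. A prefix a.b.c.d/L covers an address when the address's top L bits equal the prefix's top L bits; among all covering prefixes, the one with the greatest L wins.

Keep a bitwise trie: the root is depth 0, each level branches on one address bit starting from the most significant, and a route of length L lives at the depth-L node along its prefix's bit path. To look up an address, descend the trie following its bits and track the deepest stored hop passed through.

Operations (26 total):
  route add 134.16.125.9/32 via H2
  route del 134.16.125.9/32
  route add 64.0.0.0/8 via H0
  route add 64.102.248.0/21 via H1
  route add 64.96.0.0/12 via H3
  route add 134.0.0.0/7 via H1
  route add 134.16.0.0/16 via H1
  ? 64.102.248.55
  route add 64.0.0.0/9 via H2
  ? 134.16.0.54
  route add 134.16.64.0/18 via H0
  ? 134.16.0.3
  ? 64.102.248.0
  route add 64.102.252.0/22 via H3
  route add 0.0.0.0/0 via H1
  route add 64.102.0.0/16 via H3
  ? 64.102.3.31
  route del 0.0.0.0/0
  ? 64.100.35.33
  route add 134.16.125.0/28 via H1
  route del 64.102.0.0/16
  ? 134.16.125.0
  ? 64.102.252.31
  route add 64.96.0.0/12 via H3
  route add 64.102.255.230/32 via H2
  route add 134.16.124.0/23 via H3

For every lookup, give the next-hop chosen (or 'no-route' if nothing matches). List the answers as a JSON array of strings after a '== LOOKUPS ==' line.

Apply in order:
  add 134.16.125.9/32 -> H2 at depth 32
  del 134.16.125.9/32 (clear depth 32)
  add 64.0.0.0/8 -> H0 at depth 8
  add 64.102.248.0/21 -> H1 at depth 21
  add 64.96.0.0/12 -> H3 at depth 12
  add 134.0.0.0/7 -> H1 at depth 7
  add 134.16.0.0/16 -> H1 at depth 16
  Q 64.102.248.55: descend 010000000110011011111 ; hops seen [H0,H3,H1] ; pick H1
  add 64.0.0.0/9 -> H2 at depth 9
  Q 134.16.0.54: descend 10000110000100000 ; hops seen [H1,H1] ; pick H1
  add 134.16.64.0/18 -> H0 at depth 18
  Q 134.16.0.3: descend 10000110000100000 ; hops seen [H1,H1] ; pick H1
  Q 64.102.248.0: descend 010000000110011011111 ; hops seen [H0,H2,H3,H1] ; pick H1
  add 64.102.252.0/22 -> H3 at depth 22
  add 0.0.0.0/0 -> H1 at depth 0
  add 64.102.0.0/16 -> H3 at depth 16
  Q 64.102.3.31: descend 0100000001100110 ; hops seen [H1,H0,H2,H3,H3] ; pick H3
  del 0.0.0.0/0 (clear depth 0)
  Q 64.100.35.33: descend 01000000011001 ; hops seen [H0,H2,H3] ; pick H3
  add 134.16.125.0/28 -> H1 at depth 28
  del 64.102.0.0/16 (clear depth 16)
  Q 134.16.125.0: descend 1000011000010000011111010000 ; hops seen [H1,H1,H0,H1] ; pick H1
  Q 64.102.252.31: descend 0100000001100110111111 ; hops seen [H0,H2,H3,H1,H3] ; pick H3
  add 64.96.0.0/12 -> H3 at depth 12
  add 64.102.255.230/32 -> H2 at depth 32
  add 134.16.124.0/23 -> H3 at depth 23

== LOOKUPS ==
["H1","H1","H1","H1","H3","H3","H1","H3"]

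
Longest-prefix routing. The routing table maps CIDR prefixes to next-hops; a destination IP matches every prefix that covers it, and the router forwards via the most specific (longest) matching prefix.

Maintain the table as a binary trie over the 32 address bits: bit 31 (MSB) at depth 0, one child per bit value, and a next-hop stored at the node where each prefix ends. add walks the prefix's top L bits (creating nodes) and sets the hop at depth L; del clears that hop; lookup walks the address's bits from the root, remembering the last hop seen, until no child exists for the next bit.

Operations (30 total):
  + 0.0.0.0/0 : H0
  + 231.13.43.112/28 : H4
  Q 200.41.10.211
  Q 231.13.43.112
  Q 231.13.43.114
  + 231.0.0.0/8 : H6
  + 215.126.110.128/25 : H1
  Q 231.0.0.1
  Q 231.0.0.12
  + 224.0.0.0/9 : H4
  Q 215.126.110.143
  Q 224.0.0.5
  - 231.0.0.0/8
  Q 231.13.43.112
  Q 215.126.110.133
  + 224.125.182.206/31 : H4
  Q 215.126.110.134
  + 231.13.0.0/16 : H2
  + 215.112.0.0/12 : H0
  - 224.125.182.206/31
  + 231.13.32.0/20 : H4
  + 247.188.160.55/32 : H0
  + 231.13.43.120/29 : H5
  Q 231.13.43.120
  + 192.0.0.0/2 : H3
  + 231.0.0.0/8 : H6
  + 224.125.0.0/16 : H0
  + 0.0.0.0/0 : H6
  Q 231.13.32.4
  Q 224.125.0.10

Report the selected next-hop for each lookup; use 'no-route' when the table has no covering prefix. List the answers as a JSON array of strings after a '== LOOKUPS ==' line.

Trace:
  add 0.0.0.0/0 -> H0 at depth 0
  add 231.13.43.112/28 -> H4 at depth 28
  Q 200.41.10.211: descend 11 ; hops seen [H0] ; pick H0
  Q 231.13.43.112: descend 1110011100001101001010110111 ; hops seen [H0,H4] ; pick H4
  Q 231.13.43.114: descend 1110011100001101001010110111 ; hops seen [H0,H4] ; pick H4
  add 231.0.0.0/8 -> H6 at depth 8
  add 215.126.110.128/25 -> H1 at depth 25
  Q 231.0.0.1: descend 111001110000 ; hops seen [H0,H6] ; pick H6
  Q 231.0.0.12: descend 111001110000 ; hops seen [H0,H6] ; pick H6
  add 224.0.0.0/9 -> H4 at depth 9
  Q 215.126.110.143: descend 1101011101111110011011101 ; hops seen [H0,H1] ; pick H1
  Q 224.0.0.5: descend 111000000 ; hops seen [H0,H4] ; pick H4
  del 231.0.0.0/8 (clear depth 8)
  Q 231.13.43.112: descend 1110011100001101001010110111 ; hops seen [H0,H4] ; pick H4
  Q 215.126.110.133: descend 1101011101111110011011101 ; hops seen [H0,H1] ; pick H1
  add 224.125.182.206/31 -> H4 at depth 31
  Q 215.126.110.134: descend 1101011101111110011011101 ; hops seen [H0,H1] ; pick H1
  add 231.13.0.0/16 -> H2 at depth 16
  add 215.112.0.0/12 -> H0 at depth 12
  del 224.125.182.206/31 (clear depth 31)
  add 231.13.32.0/20 -> H4 at depth 20
  add 247.188.160.55/32 -> H0 at depth 32
  add 231.13.43.120/29 -> H5 at depth 29
  Q 231.13.43.120: descend 11100111000011010010101101111 ; hops seen [H0,H2,H4,H4,H5] ; pick H5
  add 192.0.0.0/2 -> H3 at depth 2
  add 231.0.0.0/8 -> H6 at depth 8
  add 224.125.0.0/16 -> H0 at depth 16
  add 0.0.0.0/0 -> H6 at depth 0
  Q 231.13.32.4: descend 11100111000011010010 ; hops seen [H6,H3,H6,H2,H4] ; pick H4
  Q 224.125.0.10: descend 1110000001111101 ; hops seen [H6,H3,H4,H0] ; pick H0

== LOOKUPS ==
["H0","H4","H4","H6","H6","H1","H4","H4","H1","H1","H5","H4","H0"]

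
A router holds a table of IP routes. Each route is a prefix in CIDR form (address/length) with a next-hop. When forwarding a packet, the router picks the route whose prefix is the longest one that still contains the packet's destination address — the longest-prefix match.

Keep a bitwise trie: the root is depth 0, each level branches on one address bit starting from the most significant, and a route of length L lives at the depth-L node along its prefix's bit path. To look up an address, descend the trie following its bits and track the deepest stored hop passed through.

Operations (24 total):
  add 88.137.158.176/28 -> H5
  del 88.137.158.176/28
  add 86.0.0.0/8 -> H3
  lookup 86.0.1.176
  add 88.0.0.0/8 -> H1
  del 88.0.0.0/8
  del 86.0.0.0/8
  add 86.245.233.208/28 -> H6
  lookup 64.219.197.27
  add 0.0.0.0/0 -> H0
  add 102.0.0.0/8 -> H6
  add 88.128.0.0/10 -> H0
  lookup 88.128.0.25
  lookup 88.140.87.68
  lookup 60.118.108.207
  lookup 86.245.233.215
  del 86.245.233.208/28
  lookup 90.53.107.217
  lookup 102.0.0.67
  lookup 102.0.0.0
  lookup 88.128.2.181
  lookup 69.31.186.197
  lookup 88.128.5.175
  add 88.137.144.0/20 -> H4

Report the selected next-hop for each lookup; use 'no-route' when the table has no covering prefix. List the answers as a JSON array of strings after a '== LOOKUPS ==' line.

Apply in order:
  add 88.137.158.176/28 -> H5 at depth 28
  - 88.137.158.176/28 clear@28
  add 86.0.0.0/8 -> H3 at depth 8
  ? 86.0.1.176  path d0:-→d1:-→d2:-→d3:-→d4:-→d5:-→d6:-→d7:-→d8:H3  best=H3
  add 88.0.0.0/8 -> H1 at depth 8
  - 88.0.0.0/8 clear@8
  - 86.0.0.0/8 clear@8
  add 86.245.233.208/28 -> H6 at depth 28
  ? 64.219.197.27  path d0:-→d1:-→d2:-→d3:-  best=no-route
  add 0.0.0.0/0 -> H0 at depth 0
  add 102.0.0.0/8 -> H6 at depth 8
  add 88.128.0.0/10 -> H0 at depth 10
  ? 88.128.0.25  path d0:H0→d1:-→d2:-→d3:-→d4:-→d5:-→d6:-→d7:-→d8:-→d9:-→d10:H0→d11:-→d12:-  best=H0
  ? 88.140.87.68  path d0:H0→d1:-→d2:-→d3:-→d4:-→d5:-→d6:-→d7:-→d8:-→d9:-→d10:H0→d11:-→d12:-→d13:-  best=H0
  ? 60.118.108.207  path d0:H0→d1:-  best=H0
  ? 86.245.233.215  path d0:H0→d1:-→d2:-→d3:-→d4:-→d5:-→d6:-→d7:-→d8:-→d9:-→d10:-→d11:-→d12:-→d13:-→d14:-→d15:-→d16:-→d17:-→d18:-→d19:-→d20:-→d21:-→d22:-→d23:-→d24:-→d25:-→d26:-→d27:-→d28:H6  best=H6
  - 86.245.233.208/28 clear@28
  ? 90.53.107.217  path d0:H0→d1:-→d2:-→d3:-→d4:-→d5:-→d6:-  best=H0
  ? 102.0.0.67  path d0:H0→d1:-→d2:-→d3:-→d4:-→d5:-→d6:-→d7:-→d8:H6  best=H6
  ? 102.0.0.0  path d0:H0→d1:-→d2:-→d3:-→d4:-→d5:-→d6:-→d7:-→d8:H6  best=H6
  ? 88.128.2.181  path d0:H0→d1:-→d2:-→d3:-→d4:-→d5:-→d6:-→d7:-→d8:-→d9:-→d10:H0→d11:-→d12:-  best=H0
  ? 69.31.186.197  path d0:H0→d1:-→d2:-→d3:-  best=H0
  ? 88.128.5.175  path d0:H0→d1:-→d2:-→d3:-→d4:-→d5:-→d6:-→d7:-→d8:-→d9:-→d10:H0→d11:-→d12:-  best=H0
  add 88.137.144.0/20 -> H4 at depth 20

== LOOKUPS ==
["H3","no-route","H0","H0","H0","H6","H0","H6","H6","H0","H0","H0"]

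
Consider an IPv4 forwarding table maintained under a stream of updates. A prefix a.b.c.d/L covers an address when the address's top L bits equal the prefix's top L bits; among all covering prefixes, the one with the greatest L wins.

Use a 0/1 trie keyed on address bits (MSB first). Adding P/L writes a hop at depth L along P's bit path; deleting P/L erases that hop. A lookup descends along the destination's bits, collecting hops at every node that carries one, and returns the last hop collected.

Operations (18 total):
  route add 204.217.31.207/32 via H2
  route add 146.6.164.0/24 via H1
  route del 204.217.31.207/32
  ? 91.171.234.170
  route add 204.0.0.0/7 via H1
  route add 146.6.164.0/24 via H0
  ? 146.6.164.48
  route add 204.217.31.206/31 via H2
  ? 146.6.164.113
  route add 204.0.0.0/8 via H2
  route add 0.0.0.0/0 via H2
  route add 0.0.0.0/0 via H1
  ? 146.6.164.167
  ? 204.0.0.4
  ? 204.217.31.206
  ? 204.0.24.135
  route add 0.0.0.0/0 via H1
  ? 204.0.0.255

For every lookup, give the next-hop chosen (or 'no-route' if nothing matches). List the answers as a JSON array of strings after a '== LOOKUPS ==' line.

Trace:
  add 204.217.31.207/32 -> H2 at depth 32
  add 146.6.164.0/24 -> H1 at depth 24
  del 204.217.31.207/32 (clear depth 32)
  lookup 91.171.234.170: bits ε walk d0:- -> no-route
  add 204.0.0.0/7 -> H1 at depth 7
  add 146.6.164.0/24 -> H0 at depth 24
  lookup 146.6.164.48: bits 100100100000011010100100 walk d0:-→d1:-→d2:-→d3:-→d4:-→d5:-→d6:-→d7:-→d8:-→d9:-→d10:-→d11:-→d12:-→d13:-→d14:-→d15:-→d16:-→d17:-→d18:-→d19:-→d20:-→d21:-→d22:-→d23:-→d24:H0 -> H0
  add 204.217.31.206/31 -> H2 at depth 31
  lookup 146.6.164.113: bits 100100100000011010100100 walk d0:-→d1:-→d2:-→d3:-→d4:-→d5:-→d6:-→d7:-→d8:-→d9:-→d10:-→d11:-→d12:-→d13:-→d14:-→d15:-→d16:-→d17:-→d18:-→d19:-→d20:-→d21:-→d22:-→d23:-→d24:H0 -> H0
  add 204.0.0.0/8 -> H2 at depth 8
  add 0.0.0.0/0 -> H2 at depth 0
  add 0.0.0.0/0 -> H1 at depth 0
  lookup 146.6.164.167: bits 100100100000011010100100 walk d0:H1→d1:-→d2:-→d3:-→d4:-→d5:-→d6:-→d7:-→d8:-→d9:-→d10:-→d11:-→d12:-→d13:-→d14:-→d15:-→d16:-→d17:-→d18:-→d19:-→d20:-→d21:-→d22:-→d23:-→d24:H0 -> H0
  lookup 204.0.0.4: bits 11001100 walk d0:H1→d1:-→d2:-→d3:-→d4:-→d5:-→d6:-→d7:H1→d8:H2 -> H2
  lookup 204.217.31.206: bits 1100110011011001000111111100111 walk d0:H1→d1:-→d2:-→d3:-→d4:-→d5:-→d6:-→d7:H1→d8:H2→d9:-→d10:-→d11:-→d12:-→d13:-→d14:-→d15:-→d16:-→d17:-→d18:-→d19:-→d20:-→d21:-→d22:-→d23:-→d24:-→d25:-→d26:-→d27:-→d28:-→d29:-→d30:-→d31:H2 -> H2
  lookup 204.0.24.135: bits 11001100 walk d0:H1→d1:-→d2:-→d3:-→d4:-→d5:-→d6:-→d7:H1→d8:H2 -> H2
  add 0.0.0.0/0 -> H1 at depth 0
  lookup 204.0.0.255: bits 11001100 walk d0:H1→d1:-→d2:-→d3:-→d4:-→d5:-→d6:-→d7:H1→d8:H2 -> H2

== LOOKUPS ==
["no-route","H0","H0","H0","H2","H2","H2","H2"]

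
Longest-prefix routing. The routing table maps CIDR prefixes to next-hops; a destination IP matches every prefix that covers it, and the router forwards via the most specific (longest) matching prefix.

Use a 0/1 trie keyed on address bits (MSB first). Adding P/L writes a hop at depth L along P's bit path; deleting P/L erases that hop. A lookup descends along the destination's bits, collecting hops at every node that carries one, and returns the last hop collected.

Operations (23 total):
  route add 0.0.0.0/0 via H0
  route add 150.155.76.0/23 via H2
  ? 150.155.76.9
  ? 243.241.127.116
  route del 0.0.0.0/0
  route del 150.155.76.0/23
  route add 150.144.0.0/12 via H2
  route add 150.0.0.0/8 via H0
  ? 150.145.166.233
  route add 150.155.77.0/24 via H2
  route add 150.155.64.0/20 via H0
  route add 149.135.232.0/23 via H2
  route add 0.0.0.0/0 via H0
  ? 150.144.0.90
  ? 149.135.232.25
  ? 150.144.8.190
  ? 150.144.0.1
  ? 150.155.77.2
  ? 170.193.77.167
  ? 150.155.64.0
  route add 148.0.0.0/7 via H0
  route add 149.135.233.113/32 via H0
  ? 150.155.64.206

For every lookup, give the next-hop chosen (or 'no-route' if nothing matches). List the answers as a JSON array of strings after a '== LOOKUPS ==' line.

Process each operation:
  add 0.0.0.0/0 -> H0 at depth 0
  add 150.155.76.0/23 -> H2 at depth 23
  Q 150.155.76.9: descend 10010110100110110100110 ; hops seen [H0,H2] ; pick H2
  Q 243.241.127.116: descend 1 ; hops seen [H0] ; pick H0
  - 0.0.0.0/0 clear@0
  - 150.155.76.0/23 clear@23
  add 150.144.0.0/12 -> H2 at depth 12
  add 150.0.0.0/8 -> H0 at depth 8
  Q 150.145.166.233: descend 100101101001 ; hops seen [H0,H2] ; pick H2
  add 150.155.77.0/24 -> H2 at depth 24
  add 150.155.64.0/20 -> H0 at depth 20
  add 149.135.232.0/23 -> H2 at depth 23
  add 0.0.0.0/0 -> H0 at depth 0
  Q 150.144.0.90: descend 100101101001 ; hops seen [H0,H0,H2] ; pick H2
  Q 149.135.232.25: descend 10010101100001111110100 ; hops seen [H0,H2] ; pick H2
  Q 150.144.8.190: descend 100101101001 ; hops seen [H0,H0,H2] ; pick H2
  Q 150.144.0.1: descend 100101101001 ; hops seen [H0,H0,H2] ; pick H2
  Q 150.155.77.2: descend 100101101001101101001101 ; hops seen [H0,H0,H2,H0,H2] ; pick H2
  Q 170.193.77.167: descend 10 ; hops seen [H0] ; pick H0
  Q 150.155.64.0: descend 10010110100110110100 ; hops seen [H0,H0,H2,H0] ; pick H0
  add 148.0.0.0/7 -> H0 at depth 7
  add 149.135.233.113/32 -> H0 at depth 32
  Q 150.155.64.206: descend 10010110100110110100 ; hops seen [H0,H0,H2,H0] ; pick H0

== LOOKUPS ==
["H2","H0","H2","H2","H2","H2","H2","H2","H0","H0","H0"]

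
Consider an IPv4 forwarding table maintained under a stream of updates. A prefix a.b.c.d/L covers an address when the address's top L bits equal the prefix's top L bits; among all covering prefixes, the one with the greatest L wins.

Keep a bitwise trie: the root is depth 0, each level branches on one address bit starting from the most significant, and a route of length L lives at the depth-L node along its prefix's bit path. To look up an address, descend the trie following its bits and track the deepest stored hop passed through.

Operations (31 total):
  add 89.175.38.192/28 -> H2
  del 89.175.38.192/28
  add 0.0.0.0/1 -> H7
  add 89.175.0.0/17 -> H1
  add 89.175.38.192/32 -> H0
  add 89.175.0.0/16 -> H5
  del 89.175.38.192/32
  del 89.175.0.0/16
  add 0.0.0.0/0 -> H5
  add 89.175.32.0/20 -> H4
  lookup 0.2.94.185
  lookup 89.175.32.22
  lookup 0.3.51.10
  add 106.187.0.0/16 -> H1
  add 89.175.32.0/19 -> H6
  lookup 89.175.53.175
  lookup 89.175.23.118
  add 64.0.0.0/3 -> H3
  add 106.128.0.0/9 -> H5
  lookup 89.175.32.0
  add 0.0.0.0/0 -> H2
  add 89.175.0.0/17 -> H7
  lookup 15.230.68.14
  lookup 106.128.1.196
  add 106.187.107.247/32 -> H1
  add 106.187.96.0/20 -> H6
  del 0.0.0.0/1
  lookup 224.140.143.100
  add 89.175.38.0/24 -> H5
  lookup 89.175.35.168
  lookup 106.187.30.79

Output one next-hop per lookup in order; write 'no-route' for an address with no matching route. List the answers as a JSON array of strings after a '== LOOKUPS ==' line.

Apply in order:
  add 89.175.38.192/28 -> H2 at depth 28
  - 89.175.38.192/28 clear@28
  add 0.0.0.0/1 -> H7 at depth 1
  add 89.175.0.0/17 -> H1 at depth 17
  add 89.175.38.192/32 -> H0 at depth 32
  add 89.175.0.0/16 -> H5 at depth 16
  - 89.175.38.192/32 clear@32
  - 89.175.0.0/16 clear@16
  add 0.0.0.0/0 -> H5 at depth 0
  add 89.175.32.0/20 -> H4 at depth 20
  ? 0.2.94.185  path d0:H5→d1:H7  best=H7
  ? 89.175.32.22  path d0:H5→d1:H7→d2:-→d3:-→d4:-→d5:-→d6:-→d7:-→d8:-→d9:-→d10:-→d11:-→d12:-→d13:-→d14:-→d15:-→d16:-→d17:H1→d18:-→d19:-→d20:H4→d21:-  best=H4
  ? 0.3.51.10  path d0:H5→d1:H7  best=H7
  add 106.187.0.0/16 -> H1 at depth 16
  add 89.175.32.0/19 -> H6 at depth 19
  ? 89.175.53.175  path d0:H5→d1:H7→d2:-→d3:-→d4:-→d5:-→d6:-→d7:-→d8:-→d9:-→d10:-→d11:-→d12:-→d13:-→d14:-→d15:-→d16:-→d17:H1→d18:-→d19:H6  best=H6
  ? 89.175.23.118  path d0:H5→d1:H7→d2:-→d3:-→d4:-→d5:-→d6:-→d7:-→d8:-→d9:-→d10:-→d11:-→d12:-→d13:-→d14:-→d15:-→d16:-→d17:H1→d18:-  best=H1
  add 64.0.0.0/3 -> H3 at depth 3
  add 106.128.0.0/9 -> H5 at depth 9
  ? 89.175.32.0  path d0:H5→d1:H7→d2:-→d3:H3→d4:-→d5:-→d6:-→d7:-→d8:-→d9:-→d10:-→d11:-→d12:-→d13:-→d14:-→d15:-→d16:-→d17:H1→d18:-→d19:H6→d20:H4→d21:-  best=H4
  add 0.0.0.0/0 -> H2 at depth 0
  add 89.175.0.0/17 -> H7 at depth 17
  ? 15.230.68.14  path d0:H2→d1:H7  best=H7
  ? 106.128.1.196  path d0:H2→d1:H7→d2:-→d3:-→d4:-→d5:-→d6:-→d7:-→d8:-→d9:H5→d10:-  best=H5
  add 106.187.107.247/32 -> H1 at depth 32
  add 106.187.96.0/20 -> H6 at depth 20
  - 0.0.0.0/1 clear@1
  ? 224.140.143.100  path d0:H2  best=H2
  add 89.175.38.0/24 -> H5 at depth 24
  ? 89.175.35.168  path d0:H2→d1:-→d2:-→d3:H3→d4:-→d5:-→d6:-→d7:-→d8:-→d9:-→d10:-→d11:-→d12:-→d13:-→d14:-→d15:-→d16:-→d17:H7→d18:-→d19:H6→d20:H4→d21:-  best=H4
  ? 106.187.30.79  path d0:H2→d1:-→d2:-→d3:-→d4:-→d5:-→d6:-→d7:-→d8:-→d9:H5→d10:-→d11:-→d12:-→d13:-→d14:-→d15:-→d16:H1→d17:-  best=H1

== LOOKUPS ==
["H7","H4","H7","H6","H1","H4","H7","H5","H2","H4","H1"]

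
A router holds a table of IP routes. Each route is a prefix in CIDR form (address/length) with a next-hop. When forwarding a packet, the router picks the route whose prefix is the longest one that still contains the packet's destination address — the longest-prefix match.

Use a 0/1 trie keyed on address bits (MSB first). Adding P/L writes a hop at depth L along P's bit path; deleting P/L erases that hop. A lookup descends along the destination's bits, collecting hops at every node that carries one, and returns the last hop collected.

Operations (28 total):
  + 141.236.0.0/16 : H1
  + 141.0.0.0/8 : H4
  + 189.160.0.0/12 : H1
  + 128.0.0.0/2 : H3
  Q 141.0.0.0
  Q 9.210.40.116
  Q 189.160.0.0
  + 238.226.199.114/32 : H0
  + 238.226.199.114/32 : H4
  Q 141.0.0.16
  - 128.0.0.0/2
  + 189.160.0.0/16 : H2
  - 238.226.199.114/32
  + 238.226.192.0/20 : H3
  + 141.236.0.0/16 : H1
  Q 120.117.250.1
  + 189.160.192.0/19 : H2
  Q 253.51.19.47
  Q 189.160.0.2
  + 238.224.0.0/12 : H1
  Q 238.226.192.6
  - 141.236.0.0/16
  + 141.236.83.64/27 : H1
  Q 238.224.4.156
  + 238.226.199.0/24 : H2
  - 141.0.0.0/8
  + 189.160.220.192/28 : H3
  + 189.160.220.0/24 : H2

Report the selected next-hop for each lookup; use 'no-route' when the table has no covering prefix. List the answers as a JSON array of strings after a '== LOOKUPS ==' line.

Apply in order:
  + 141.236.0.0/16 (H1) depth=16
  + 141.0.0.0/8 (H4) depth=8
  + 189.160.0.0/12 (H1) depth=12
  + 128.0.0.0/2 (H3) depth=2
  ? 141.0.0.0  path d0:-→d1:-→d2:H3→d3:-→d4:-→d5:-→d6:-→d7:-→d8:H4  best=H4
  ? 9.210.40.116  path d0:-  best=no-route
  ? 189.160.0.0  path d0:-→d1:-→d2:H3→d3:-→d4:-→d5:-→d6:-→d7:-→d8:-→d9:-→d10:-→d11:-→d12:H1  best=H1
  + 238.226.199.114/32 (H0) depth=32
  + 238.226.199.114/32 (H4) depth=32
  ? 141.0.0.16  path d0:-→d1:-→d2:H3→d3:-→d4:-→d5:-→d6:-→d7:-→d8:H4  best=H4
  del 128.0.0.0/2 (clear depth 2)
  + 189.160.0.0/16 (H2) depth=16
  del 238.226.199.114/32 (clear depth 32)
  + 238.226.192.0/20 (H3) depth=20
  + 141.236.0.0/16 (H1) depth=16
  ? 120.117.250.1  path d0:-  best=no-route
  + 189.160.192.0/19 (H2) depth=19
  ? 253.51.19.47  path d0:-→d1:-→d2:-→d3:-  best=no-route
  ? 189.160.0.2  path d0:-→d1:-→d2:-→d3:-→d4:-→d5:-→d6:-→d7:-→d8:-→d9:-→d10:-→d11:-→d12:H1→d13:-→d14:-→d15:-→d16:H2  best=H2
  + 238.224.0.0/12 (H1) depth=12
  ? 238.226.192.6  path d0:-→d1:-→d2:-→d3:-→d4:-→d5:-→d6:-→d7:-→d8:-→d9:-→d10:-→d11:-→d12:H1→d13:-→d14:-→d15:-→d16:-→d17:-→d18:-→d19:-→d20:H3→d21:-  best=H3
  del 141.236.0.0/16 (clear depth 16)
  + 141.236.83.64/27 (H1) depth=27
  ? 238.224.4.156  path d0:-→d1:-→d2:-→d3:-→d4:-→d5:-→d6:-→d7:-→d8:-→d9:-→d10:-→d11:-→d12:H1→d13:-→d14:-  best=H1
  + 238.226.199.0/24 (H2) depth=24
  del 141.0.0.0/8 (clear depth 8)
  + 189.160.220.192/28 (H3) depth=28
  + 189.160.220.0/24 (H2) depth=24

== LOOKUPS ==
["H4","no-route","H1","H4","no-route","no-route","H2","H3","H1"]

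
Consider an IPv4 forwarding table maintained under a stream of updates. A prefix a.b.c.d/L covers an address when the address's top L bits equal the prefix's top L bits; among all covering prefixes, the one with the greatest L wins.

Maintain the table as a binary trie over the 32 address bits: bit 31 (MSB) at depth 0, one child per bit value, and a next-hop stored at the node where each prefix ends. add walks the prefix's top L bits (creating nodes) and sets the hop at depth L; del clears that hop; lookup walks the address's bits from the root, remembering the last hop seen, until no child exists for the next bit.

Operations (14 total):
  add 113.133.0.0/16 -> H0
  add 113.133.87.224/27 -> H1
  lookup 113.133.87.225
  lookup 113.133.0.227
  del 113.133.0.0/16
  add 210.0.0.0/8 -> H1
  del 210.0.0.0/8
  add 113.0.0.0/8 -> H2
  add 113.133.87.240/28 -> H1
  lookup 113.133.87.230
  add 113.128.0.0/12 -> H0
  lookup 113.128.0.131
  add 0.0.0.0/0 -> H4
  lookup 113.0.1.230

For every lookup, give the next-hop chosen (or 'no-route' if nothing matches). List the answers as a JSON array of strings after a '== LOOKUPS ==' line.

Process each operation:
  + 113.133.0.0/16 (H0) depth=16
  + 113.133.87.224/27 (H1) depth=27
  ? 113.133.87.225  path d0:-→d1:-→d2:-→d3:-→d4:-→d5:-→d6:-→d7:-→d8:-→d9:-→d10:-→d11:-→d12:-→d13:-→d14:-→d15:-→d16:H0→d17:-→d18:-→d19:-→d20:-→d21:-→d22:-→d23:-→d24:-→d25:-→d26:-→d27:H1  best=H1
  ? 113.133.0.227  path d0:-→d1:-→d2:-→d3:-→d4:-→d5:-→d6:-→d7:-→d8:-→d9:-→d10:-→d11:-→d12:-→d13:-→d14:-→d15:-→d16:H0→d17:-  best=H0
  del 113.133.0.0/16 (clear depth 16)
  + 210.0.0.0/8 (H1) depth=8
  del 210.0.0.0/8 (clear depth 8)
  + 113.0.0.0/8 (H2) depth=8
  + 113.133.87.240/28 (H1) depth=28
  ? 113.133.87.230  path d0:-→d1:-→d2:-→d3:-→d4:-→d5:-→d6:-→d7:-→d8:H2→d9:-→d10:-→d11:-→d12:-→d13:-→d14:-→d15:-→d16:-→d17:-→d18:-→d19:-→d20:-→d21:-→d22:-→d23:-→d24:-→d25:-→d26:-→d27:H1  best=H1
  + 113.128.0.0/12 (H0) depth=12
  ? 113.128.0.131  path d0:-→d1:-→d2:-→d3:-→d4:-→d5:-→d6:-→d7:-→d8:H2→d9:-→d10:-→d11:-→d12:H0→d13:-  best=H0
  + 0.0.0.0/0 (H4) depth=0
  ? 113.0.1.230  path d0:H4→d1:-→d2:-→d3:-→d4:-→d5:-→d6:-→d7:-→d8:H2  best=H2

== LOOKUPS ==
["H1","H0","H1","H0","H2"]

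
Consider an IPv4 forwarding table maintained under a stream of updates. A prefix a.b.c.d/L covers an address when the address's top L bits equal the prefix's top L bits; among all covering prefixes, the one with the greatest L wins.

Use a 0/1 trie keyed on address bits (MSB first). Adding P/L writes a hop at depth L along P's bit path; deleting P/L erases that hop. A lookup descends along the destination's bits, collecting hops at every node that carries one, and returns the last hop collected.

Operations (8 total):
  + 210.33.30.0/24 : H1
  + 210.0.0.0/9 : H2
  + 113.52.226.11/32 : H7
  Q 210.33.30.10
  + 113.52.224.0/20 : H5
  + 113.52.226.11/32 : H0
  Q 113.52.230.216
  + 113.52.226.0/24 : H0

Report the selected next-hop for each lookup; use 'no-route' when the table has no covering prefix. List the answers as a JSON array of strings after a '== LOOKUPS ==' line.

Process each operation:
  + 210.33.30.0/24 (H1) depth=24
  + 210.0.0.0/9 (H2) depth=9
  + 113.52.226.11/32 (H7) depth=32
  lookup 210.33.30.10: bits 110100100010000100011110 walk d0:-→d1:-→d2:-→d3:-→d4:-→d5:-→d6:-→d7:-→d8:-→d9:H2→d10:-→d11:-→d12:-→d13:-→d14:-→d15:-→d16:-→d17:-→d18:-→d19:-→d20:-→d21:-→d22:-→d23:-→d24:H1 -> H1
  + 113.52.224.0/20 (H5) depth=20
  + 113.52.226.11/32 (H0) depth=32
  lookup 113.52.230.216: bits 011100010011010011100 walk d0:-→d1:-→d2:-→d3:-→d4:-→d5:-→d6:-→d7:-→d8:-→d9:-→d10:-→d11:-→d12:-→d13:-→d14:-→d15:-→d16:-→d17:-→d18:-→d19:-→d20:H5→d21:- -> H5
  + 113.52.226.0/24 (H0) depth=24

== LOOKUPS ==
["H1","H5"]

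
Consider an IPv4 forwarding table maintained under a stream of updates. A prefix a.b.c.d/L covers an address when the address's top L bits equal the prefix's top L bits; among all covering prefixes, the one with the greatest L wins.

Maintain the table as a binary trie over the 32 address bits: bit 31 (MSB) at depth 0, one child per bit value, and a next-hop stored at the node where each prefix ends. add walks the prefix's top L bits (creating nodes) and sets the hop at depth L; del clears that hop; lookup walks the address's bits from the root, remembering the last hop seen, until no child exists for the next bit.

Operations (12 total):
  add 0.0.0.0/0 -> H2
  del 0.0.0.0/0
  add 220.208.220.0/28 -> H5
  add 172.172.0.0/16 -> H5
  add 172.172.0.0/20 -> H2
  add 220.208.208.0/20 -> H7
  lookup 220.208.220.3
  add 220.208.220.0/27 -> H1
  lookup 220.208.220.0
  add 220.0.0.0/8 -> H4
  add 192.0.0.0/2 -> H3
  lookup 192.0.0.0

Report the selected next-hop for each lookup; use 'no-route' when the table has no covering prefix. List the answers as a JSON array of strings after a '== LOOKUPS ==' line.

Apply in order:
  + 0.0.0.0/0 (H2) depth=0
  del 0.0.0.0/0 (clear depth 0)
  + 220.208.220.0/28 (H5) depth=28
  + 172.172.0.0/16 (H5) depth=16
  + 172.172.0.0/20 (H2) depth=20
  + 220.208.208.0/20 (H7) depth=20
  lookup 220.208.220.3: bits 1101110011010000110111000000 walk d0:-→d1:-→d2:-→d3:-→d4:-→d5:-→d6:-→d7:-→d8:-→d9:-→d10:-→d11:-→d12:-→d13:-→d14:-→d15:-→d16:-→d17:-→d18:-→d19:-→d20:H7→d21:-→d22:-→d23:-→d24:-→d25:-→d26:-→d27:-→d28:H5 -> H5
  + 220.208.220.0/27 (H1) depth=27
  lookup 220.208.220.0: bits 1101110011010000110111000000 walk d0:-→d1:-→d2:-→d3:-→d4:-→d5:-→d6:-→d7:-→d8:-→d9:-→d10:-→d11:-→d12:-→d13:-→d14:-→d15:-→d16:-→d17:-→d18:-→d19:-→d20:H7→d21:-→d22:-→d23:-→d24:-→d25:-→d26:-→d27:H1→d28:H5 -> H5
  + 220.0.0.0/8 (H4) depth=8
  + 192.0.0.0/2 (H3) depth=2
  lookup 192.0.0.0: bits 110 walk d0:-→d1:-→d2:H3→d3:- -> H3

== LOOKUPS ==
["H5","H5","H3"]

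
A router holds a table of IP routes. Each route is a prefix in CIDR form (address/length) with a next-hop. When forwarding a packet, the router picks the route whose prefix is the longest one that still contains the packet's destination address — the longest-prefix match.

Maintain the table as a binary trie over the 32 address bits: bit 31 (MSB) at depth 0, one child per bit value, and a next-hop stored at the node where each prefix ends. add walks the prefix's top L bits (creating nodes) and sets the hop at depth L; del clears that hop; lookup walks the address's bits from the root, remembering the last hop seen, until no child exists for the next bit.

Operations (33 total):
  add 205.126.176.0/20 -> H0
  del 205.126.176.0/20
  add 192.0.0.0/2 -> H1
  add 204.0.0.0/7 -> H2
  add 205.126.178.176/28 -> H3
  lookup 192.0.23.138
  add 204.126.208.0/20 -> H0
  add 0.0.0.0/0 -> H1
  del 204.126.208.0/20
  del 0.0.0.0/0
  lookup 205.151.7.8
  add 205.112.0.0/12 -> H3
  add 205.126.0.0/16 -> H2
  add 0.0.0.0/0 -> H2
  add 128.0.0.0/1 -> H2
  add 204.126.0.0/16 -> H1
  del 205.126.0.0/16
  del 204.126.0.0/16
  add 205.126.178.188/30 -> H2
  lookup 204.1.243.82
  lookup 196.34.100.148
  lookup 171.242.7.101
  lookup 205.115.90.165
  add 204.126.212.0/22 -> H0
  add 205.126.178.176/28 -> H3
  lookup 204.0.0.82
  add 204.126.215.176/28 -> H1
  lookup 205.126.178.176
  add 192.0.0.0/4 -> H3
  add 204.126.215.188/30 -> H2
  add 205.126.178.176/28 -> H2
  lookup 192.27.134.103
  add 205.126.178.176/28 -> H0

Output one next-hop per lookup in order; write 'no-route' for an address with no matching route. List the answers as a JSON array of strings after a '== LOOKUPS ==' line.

Process each operation:
  add 205.126.176.0/20 -> H0 at depth 20
  del 205.126.176.0/20 (clear depth 20)
  add 192.0.0.0/2 -> H1 at depth 2
  add 204.0.0.0/7 -> H2 at depth 7
  add 205.126.178.176/28 -> H3 at depth 28
  ? 192.0.23.138  path d0:-→d1:-→d2:H1→d3:-→d4:-  best=H1
  add 204.126.208.0/20 -> H0 at depth 20
  add 0.0.0.0/0 -> H1 at depth 0
  del 204.126.208.0/20 (clear depth 20)
  del 0.0.0.0/0 (clear depth 0)
  ? 205.151.7.8  path d0:-→d1:-→d2:H1→d3:-→d4:-→d5:-→d6:-→d7:H2→d8:-  best=H2
  add 205.112.0.0/12 -> H3 at depth 12
  add 205.126.0.0/16 -> H2 at depth 16
  add 0.0.0.0/0 -> H2 at depth 0
  add 128.0.0.0/1 -> H2 at depth 1
  add 204.126.0.0/16 -> H1 at depth 16
  del 205.126.0.0/16 (clear depth 16)
  del 204.126.0.0/16 (clear depth 16)
  add 205.126.178.188/30 -> H2 at depth 30
  ? 204.1.243.82  path d0:H2→d1:H2→d2:H1→d3:-→d4:-→d5:-→d6:-→d7:H2→d8:-→d9:-  best=H2
  ? 196.34.100.148  path d0:H2→d1:H2→d2:H1→d3:-→d4:-  best=H1
  ? 171.242.7.101  path d0:H2→d1:H2  best=H2
  ? 205.115.90.165  path d0:H2→d1:H2→d2:H1→d3:-→d4:-→d5:-→d6:-→d7:H2→d8:-→d9:-→d10:-→d11:-→d12:H3  best=H3
  add 204.126.212.0/22 -> H0 at depth 22
  add 205.126.178.176/28 -> H3 at depth 28
  ? 204.0.0.82  path d0:H2→d1:H2→d2:H1→d3:-→d4:-→d5:-→d6:-→d7:H2→d8:-→d9:-  best=H2
  add 204.126.215.176/28 -> H1 at depth 28
  ? 205.126.178.176  path d0:H2→d1:H2→d2:H1→d3:-→d4:-→d5:-→d6:-→d7:H2→d8:-→d9:-→d10:-→d11:-→d12:H3→d13:-→d14:-→d15:-→d16:-→d17:-→d18:-→d19:-→d20:-→d21:-→d22:-→d23:-→d24:-→d25:-→d26:-→d27:-→d28:H3  best=H3
  add 192.0.0.0/4 -> H3 at depth 4
  add 204.126.215.188/30 -> H2 at depth 30
  add 205.126.178.176/28 -> H2 at depth 28
  ? 192.27.134.103  path d0:H2→d1:H2→d2:H1→d3:-→d4:H3  best=H3
  add 205.126.178.176/28 -> H0 at depth 28

== LOOKUPS ==
["H1","H2","H2","H1","H2","H3","H2","H3","H3"]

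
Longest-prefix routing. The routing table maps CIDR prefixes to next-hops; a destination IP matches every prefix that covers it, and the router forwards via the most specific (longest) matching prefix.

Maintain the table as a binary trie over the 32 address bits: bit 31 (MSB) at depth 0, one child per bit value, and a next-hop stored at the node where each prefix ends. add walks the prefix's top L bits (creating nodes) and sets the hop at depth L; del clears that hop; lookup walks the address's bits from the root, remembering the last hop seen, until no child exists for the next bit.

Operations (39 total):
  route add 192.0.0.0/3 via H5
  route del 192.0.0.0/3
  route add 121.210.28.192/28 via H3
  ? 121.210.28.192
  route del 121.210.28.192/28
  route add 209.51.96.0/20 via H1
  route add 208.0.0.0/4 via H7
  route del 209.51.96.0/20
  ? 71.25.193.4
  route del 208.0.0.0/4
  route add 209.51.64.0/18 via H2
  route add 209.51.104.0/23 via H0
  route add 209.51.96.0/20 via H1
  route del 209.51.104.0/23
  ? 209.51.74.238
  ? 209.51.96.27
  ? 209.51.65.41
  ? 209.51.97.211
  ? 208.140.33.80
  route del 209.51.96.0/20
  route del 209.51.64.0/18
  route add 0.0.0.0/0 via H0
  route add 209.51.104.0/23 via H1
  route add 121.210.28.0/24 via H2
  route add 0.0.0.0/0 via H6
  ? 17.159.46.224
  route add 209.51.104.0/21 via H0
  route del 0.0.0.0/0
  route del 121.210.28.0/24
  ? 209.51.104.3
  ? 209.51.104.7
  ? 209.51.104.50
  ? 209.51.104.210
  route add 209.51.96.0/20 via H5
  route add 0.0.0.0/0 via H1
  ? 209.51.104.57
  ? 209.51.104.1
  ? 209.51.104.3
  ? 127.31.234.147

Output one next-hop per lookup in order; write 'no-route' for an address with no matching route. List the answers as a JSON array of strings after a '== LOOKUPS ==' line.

Apply in order:
  + 192.0.0.0/3 (H5) depth=3
  del 192.0.0.0/3 (clear depth 3)
  + 121.210.28.192/28 (H3) depth=28
  Q 121.210.28.192: descend 0111100111010010000111001100 ; hops seen [H3] ; pick H3
  del 121.210.28.192/28 (clear depth 28)
  + 209.51.96.0/20 (H1) depth=20
  + 208.0.0.0/4 (H7) depth=4
  del 209.51.96.0/20 (clear depth 20)
  Q 71.25.193.4: descend 01 ; hops seen [∅] ; pick no-route
  del 208.0.0.0/4 (clear depth 4)
  + 209.51.64.0/18 (H2) depth=18
  + 209.51.104.0/23 (H0) depth=23
  + 209.51.96.0/20 (H1) depth=20
  del 209.51.104.0/23 (clear depth 23)
  Q 209.51.74.238: descend 110100010011001101 ; hops seen [H2] ; pick H2
  Q 209.51.96.27: descend 11010001001100110110 ; hops seen [H2,H1] ; pick H1
  Q 209.51.65.41: descend 110100010011001101 ; hops seen [H2] ; pick H2
  Q 209.51.97.211: descend 11010001001100110110 ; hops seen [H2,H1] ; pick H1
  Q 208.140.33.80: descend 1101000 ; hops seen [∅] ; pick no-route
  del 209.51.96.0/20 (clear depth 20)
  del 209.51.64.0/18 (clear depth 18)
  + 0.0.0.0/0 (H0) depth=0
  + 209.51.104.0/23 (H1) depth=23
  + 121.210.28.0/24 (H2) depth=24
  + 0.0.0.0/0 (H6) depth=0
  Q 17.159.46.224: descend 0 ; hops seen [H6] ; pick H6
  + 209.51.104.0/21 (H0) depth=21
  del 0.0.0.0/0 (clear depth 0)
  del 121.210.28.0/24 (clear depth 24)
  Q 209.51.104.3: descend 11010001001100110110100 ; hops seen [H0,H1] ; pick H1
  Q 209.51.104.7: descend 11010001001100110110100 ; hops seen [H0,H1] ; pick H1
  Q 209.51.104.50: descend 11010001001100110110100 ; hops seen [H0,H1] ; pick H1
  Q 209.51.104.210: descend 11010001001100110110100 ; hops seen [H0,H1] ; pick H1
  + 209.51.96.0/20 (H5) depth=20
  + 0.0.0.0/0 (H1) depth=0
  Q 209.51.104.57: descend 11010001001100110110100 ; hops seen [H1,H5,H0,H1] ; pick H1
  Q 209.51.104.1: descend 11010001001100110110100 ; hops seen [H1,H5,H0,H1] ; pick H1
  Q 209.51.104.3: descend 11010001001100110110100 ; hops seen [H1,H5,H0,H1] ; pick H1
  Q 127.31.234.147: descend 01111 ; hops seen [H1] ; pick H1

== LOOKUPS ==
["H3","no-route","H2","H1","H2","H1","no-route","H6","H1","H1","H1","H1","H1","H1","H1","H1"]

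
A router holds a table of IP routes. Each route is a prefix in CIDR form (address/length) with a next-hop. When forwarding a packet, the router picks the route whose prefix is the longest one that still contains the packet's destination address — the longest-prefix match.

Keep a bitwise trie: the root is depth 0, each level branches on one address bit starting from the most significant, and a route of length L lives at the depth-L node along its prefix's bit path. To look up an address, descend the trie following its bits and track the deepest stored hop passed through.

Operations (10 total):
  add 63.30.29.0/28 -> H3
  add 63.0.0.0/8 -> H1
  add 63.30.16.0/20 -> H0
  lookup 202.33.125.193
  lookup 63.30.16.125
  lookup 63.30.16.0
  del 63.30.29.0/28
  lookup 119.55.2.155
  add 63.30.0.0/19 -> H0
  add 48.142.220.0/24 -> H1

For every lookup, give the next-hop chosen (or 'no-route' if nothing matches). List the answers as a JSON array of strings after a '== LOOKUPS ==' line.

Trace:
  add 63.30.29.0/28 -> H3 at depth 28
  add 63.0.0.0/8 -> H1 at depth 8
  add 63.30.16.0/20 -> H0 at depth 20
  lookup 202.33.125.193: bits ε walk d0:- -> no-route
  lookup 63.30.16.125: bits 00111111000111100001 walk d0:-→d1:-→d2:-→d3:-→d4:-→d5:-→d6:-→d7:-→d8:H1→d9:-→d10:-→d11:-→d12:-→d13:-→d14:-→d15:-→d16:-→d17:-→d18:-→d19:-→d20:H0 -> H0
  lookup 63.30.16.0: bits 00111111000111100001 walk d0:-→d1:-→d2:-→d3:-→d4:-→d5:-→d6:-→d7:-→d8:H1→d9:-→d10:-→d11:-→d12:-→d13:-→d14:-→d15:-→d16:-→d17:-→d18:-→d19:-→d20:H0 -> H0
  del 63.30.29.0/28 (clear depth 28)
  lookup 119.55.2.155: bits 0 walk d0:-→d1:- -> no-route
  add 63.30.0.0/19 -> H0 at depth 19
  add 48.142.220.0/24 -> H1 at depth 24

== LOOKUPS ==
["no-route","H0","H0","no-route"]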